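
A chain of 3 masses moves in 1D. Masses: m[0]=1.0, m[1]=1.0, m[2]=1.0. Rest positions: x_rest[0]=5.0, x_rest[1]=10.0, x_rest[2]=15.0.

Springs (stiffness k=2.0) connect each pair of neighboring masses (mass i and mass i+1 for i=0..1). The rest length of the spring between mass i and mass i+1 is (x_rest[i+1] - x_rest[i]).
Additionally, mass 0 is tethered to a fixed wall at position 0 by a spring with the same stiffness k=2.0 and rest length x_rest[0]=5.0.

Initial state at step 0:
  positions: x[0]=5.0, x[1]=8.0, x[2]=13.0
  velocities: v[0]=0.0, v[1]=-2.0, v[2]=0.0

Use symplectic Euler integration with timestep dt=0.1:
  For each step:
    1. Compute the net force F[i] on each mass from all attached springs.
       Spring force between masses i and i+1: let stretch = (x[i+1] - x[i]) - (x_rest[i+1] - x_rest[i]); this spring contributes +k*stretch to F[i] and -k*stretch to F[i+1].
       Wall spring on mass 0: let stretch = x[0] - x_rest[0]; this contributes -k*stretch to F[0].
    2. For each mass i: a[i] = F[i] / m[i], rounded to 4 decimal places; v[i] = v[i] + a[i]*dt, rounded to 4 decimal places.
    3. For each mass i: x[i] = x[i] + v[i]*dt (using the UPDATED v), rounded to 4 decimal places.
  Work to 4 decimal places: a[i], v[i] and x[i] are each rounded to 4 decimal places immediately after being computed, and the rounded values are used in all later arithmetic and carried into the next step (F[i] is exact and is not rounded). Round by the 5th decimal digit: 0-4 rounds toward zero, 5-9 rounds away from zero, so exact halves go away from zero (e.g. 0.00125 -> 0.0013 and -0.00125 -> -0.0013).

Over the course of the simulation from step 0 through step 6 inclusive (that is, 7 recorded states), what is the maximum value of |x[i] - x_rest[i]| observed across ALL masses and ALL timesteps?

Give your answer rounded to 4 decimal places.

Answer: 2.3577

Derivation:
Step 0: x=[5.0000 8.0000 13.0000] v=[0.0000 -2.0000 0.0000]
Step 1: x=[4.9600 7.8400 13.0000] v=[-0.4000 -1.6000 0.0000]
Step 2: x=[4.8784 7.7256 12.9968] v=[-0.8160 -1.1440 -0.0320]
Step 3: x=[4.7562 7.6597 12.9882] v=[-1.2222 -0.6592 -0.0862]
Step 4: x=[4.5969 7.6423 12.9730] v=[-1.5927 -0.1742 -0.1519]
Step 5: x=[4.4066 7.6706 12.9512] v=[-1.9030 0.2829 -0.2180]
Step 6: x=[4.1935 7.7392 12.9238] v=[-2.1315 0.6862 -0.2741]
Max displacement = 2.3577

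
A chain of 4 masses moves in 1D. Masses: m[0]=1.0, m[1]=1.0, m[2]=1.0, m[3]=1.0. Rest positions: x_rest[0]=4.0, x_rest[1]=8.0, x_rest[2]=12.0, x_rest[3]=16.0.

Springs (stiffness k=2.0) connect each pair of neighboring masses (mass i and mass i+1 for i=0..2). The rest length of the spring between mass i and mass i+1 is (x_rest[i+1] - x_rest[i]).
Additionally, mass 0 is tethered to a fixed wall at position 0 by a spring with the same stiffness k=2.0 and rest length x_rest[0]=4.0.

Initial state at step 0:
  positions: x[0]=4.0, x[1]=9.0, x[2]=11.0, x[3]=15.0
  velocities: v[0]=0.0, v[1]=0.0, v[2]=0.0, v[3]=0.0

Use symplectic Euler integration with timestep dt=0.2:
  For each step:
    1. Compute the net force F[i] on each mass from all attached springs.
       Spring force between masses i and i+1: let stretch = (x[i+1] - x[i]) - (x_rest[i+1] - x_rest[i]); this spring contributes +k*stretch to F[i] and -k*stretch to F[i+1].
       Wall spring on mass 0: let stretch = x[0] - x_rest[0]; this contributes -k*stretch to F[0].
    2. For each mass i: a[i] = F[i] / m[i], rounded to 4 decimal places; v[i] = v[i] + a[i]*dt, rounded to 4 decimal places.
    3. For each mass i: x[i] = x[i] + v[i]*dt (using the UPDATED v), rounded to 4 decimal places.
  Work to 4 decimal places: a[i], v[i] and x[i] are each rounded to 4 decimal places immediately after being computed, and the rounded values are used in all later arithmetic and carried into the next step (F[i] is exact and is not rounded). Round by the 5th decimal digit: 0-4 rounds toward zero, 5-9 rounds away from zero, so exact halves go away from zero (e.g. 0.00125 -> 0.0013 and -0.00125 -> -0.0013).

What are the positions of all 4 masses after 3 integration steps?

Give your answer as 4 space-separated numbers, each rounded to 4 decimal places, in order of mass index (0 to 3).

Answer: 4.3297 7.8326 11.7488 15.0594

Derivation:
Step 0: x=[4.0000 9.0000 11.0000 15.0000] v=[0.0000 0.0000 0.0000 0.0000]
Step 1: x=[4.0800 8.7600 11.1600 15.0000] v=[0.4000 -1.2000 0.8000 0.0000]
Step 2: x=[4.2080 8.3376 11.4352 15.0128] v=[0.6400 -2.1120 1.3760 0.0640]
Step 3: x=[4.3297 7.8326 11.7488 15.0594] v=[0.6086 -2.5248 1.5680 0.2330]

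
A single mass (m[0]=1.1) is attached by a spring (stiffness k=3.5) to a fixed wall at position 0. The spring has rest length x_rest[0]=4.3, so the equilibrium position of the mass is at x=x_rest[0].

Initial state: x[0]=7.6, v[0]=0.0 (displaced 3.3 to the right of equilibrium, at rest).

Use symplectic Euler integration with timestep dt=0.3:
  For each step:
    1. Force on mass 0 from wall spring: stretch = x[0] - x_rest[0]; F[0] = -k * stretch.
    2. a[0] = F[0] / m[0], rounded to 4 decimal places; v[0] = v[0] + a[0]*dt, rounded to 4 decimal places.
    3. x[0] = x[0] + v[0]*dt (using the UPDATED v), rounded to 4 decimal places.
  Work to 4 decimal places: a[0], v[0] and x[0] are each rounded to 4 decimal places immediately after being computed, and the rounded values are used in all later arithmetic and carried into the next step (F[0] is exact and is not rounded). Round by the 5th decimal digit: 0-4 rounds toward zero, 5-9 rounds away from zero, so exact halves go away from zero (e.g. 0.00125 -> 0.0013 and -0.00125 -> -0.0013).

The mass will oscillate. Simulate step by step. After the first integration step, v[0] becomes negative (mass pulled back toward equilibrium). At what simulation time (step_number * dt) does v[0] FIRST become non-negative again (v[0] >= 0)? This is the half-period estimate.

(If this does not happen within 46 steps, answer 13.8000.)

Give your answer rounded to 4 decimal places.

Step 0: x=[7.6000] v=[0.0000]
Step 1: x=[6.6550] v=[-3.1500]
Step 2: x=[5.0356] v=[-5.3980]
Step 3: x=[3.2055] v=[-6.1002]
Step 4: x=[1.6889] v=[-5.0555]
Step 5: x=[0.9200] v=[-2.5631]
Step 6: x=[1.1190] v=[0.6633]
First v>=0 after going negative at step 6, time=1.8000

Answer: 1.8000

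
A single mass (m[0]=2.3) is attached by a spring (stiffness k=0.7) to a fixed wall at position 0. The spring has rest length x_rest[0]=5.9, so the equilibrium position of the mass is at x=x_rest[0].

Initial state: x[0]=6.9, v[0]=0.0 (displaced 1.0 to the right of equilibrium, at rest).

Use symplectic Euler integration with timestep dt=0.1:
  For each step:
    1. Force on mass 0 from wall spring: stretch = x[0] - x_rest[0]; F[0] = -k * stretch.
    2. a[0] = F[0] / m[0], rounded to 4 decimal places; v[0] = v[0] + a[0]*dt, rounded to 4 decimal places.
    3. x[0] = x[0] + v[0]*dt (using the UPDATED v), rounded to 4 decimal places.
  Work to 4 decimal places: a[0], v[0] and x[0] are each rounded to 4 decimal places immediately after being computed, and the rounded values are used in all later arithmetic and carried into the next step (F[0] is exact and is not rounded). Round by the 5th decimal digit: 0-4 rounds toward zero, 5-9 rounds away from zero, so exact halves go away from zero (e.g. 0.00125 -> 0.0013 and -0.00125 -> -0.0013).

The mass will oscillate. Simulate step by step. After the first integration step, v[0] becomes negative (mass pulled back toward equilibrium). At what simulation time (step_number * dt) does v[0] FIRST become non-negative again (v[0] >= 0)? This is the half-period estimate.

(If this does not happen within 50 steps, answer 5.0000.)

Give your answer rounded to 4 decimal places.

Answer: 5.0000

Derivation:
Step 0: x=[6.9000] v=[0.0000]
Step 1: x=[6.8970] v=[-0.0304]
Step 2: x=[6.8909] v=[-0.0607]
Step 3: x=[6.8818] v=[-0.0909]
Step 4: x=[6.8697] v=[-0.1208]
Step 5: x=[6.8547] v=[-0.1503]
Step 6: x=[6.8368] v=[-0.1794]
Step 7: x=[6.8160] v=[-0.2079]
Step 8: x=[6.7924] v=[-0.2358]
Step 9: x=[6.7661] v=[-0.2630]
Step 10: x=[6.7372] v=[-0.2894]
Step 11: x=[6.7057] v=[-0.3149]
Step 12: x=[6.6718] v=[-0.3394]
Step 13: x=[6.6355] v=[-0.3629]
Step 14: x=[6.5970] v=[-0.3853]
Step 15: x=[6.5564] v=[-0.4065]
Step 16: x=[6.5138] v=[-0.4265]
Step 17: x=[6.4693] v=[-0.4452]
Step 18: x=[6.4231] v=[-0.4625]
Step 19: x=[6.3753] v=[-0.4784]
Step 20: x=[6.3260] v=[-0.4929]
Step 21: x=[6.2754] v=[-0.5059]
Step 22: x=[6.2237] v=[-0.5173]
Step 23: x=[6.1710] v=[-0.5272]
Step 24: x=[6.1175] v=[-0.5355]
Step 25: x=[6.0633] v=[-0.5421]
Step 26: x=[6.0086] v=[-0.5471]
Step 27: x=[5.9536] v=[-0.5504]
Step 28: x=[5.8984] v=[-0.5520]
Step 29: x=[5.8432] v=[-0.5520]
Step 30: x=[5.7882] v=[-0.5503]
Step 31: x=[5.7335] v=[-0.5469]
Step 32: x=[5.6793] v=[-0.5418]
Step 33: x=[5.6258] v=[-0.5351]
Step 34: x=[5.5731] v=[-0.5268]
Step 35: x=[5.5214] v=[-0.5169]
Step 36: x=[5.4709] v=[-0.5054]
Step 37: x=[5.4217] v=[-0.4923]
Step 38: x=[5.3739] v=[-0.4777]
Step 39: x=[5.3277] v=[-0.4617]
Step 40: x=[5.2833] v=[-0.4443]
Step 41: x=[5.2408] v=[-0.4255]
Step 42: x=[5.2003] v=[-0.4054]
Step 43: x=[5.1619] v=[-0.3841]
Step 44: x=[5.1257] v=[-0.3616]
Step 45: x=[5.0919] v=[-0.3380]
Step 46: x=[5.0606] v=[-0.3134]
Step 47: x=[5.0318] v=[-0.2879]
Step 48: x=[5.0057] v=[-0.2615]
Step 49: x=[4.9823] v=[-0.2343]
Step 50: x=[4.9617] v=[-0.2064]
v[0] did not become non-negative within 50 steps; using fallback time=5.0000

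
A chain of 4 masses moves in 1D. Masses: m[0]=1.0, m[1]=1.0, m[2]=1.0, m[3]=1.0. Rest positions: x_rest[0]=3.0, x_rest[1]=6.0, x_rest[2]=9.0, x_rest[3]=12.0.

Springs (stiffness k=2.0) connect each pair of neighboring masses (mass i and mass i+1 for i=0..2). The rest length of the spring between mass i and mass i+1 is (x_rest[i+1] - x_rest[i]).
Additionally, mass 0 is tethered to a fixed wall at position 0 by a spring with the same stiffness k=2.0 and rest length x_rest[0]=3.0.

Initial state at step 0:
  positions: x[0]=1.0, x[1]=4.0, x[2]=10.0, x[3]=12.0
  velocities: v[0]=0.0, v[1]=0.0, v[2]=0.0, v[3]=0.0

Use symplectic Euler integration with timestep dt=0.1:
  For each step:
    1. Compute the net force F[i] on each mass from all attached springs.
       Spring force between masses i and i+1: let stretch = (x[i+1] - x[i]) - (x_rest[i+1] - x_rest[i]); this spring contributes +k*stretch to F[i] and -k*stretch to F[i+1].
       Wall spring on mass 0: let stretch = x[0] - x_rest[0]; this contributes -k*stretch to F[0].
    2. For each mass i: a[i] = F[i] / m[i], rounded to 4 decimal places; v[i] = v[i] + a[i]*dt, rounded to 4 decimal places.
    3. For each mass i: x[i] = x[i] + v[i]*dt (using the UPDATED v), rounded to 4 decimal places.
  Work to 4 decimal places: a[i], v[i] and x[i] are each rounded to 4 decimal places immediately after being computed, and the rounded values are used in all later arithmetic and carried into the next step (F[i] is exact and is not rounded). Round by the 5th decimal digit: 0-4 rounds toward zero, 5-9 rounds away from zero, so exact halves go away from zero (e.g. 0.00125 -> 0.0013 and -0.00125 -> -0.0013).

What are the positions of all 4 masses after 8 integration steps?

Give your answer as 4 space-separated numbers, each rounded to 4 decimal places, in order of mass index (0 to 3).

Answer: 2.3367 5.5804 8.0002 12.3586

Derivation:
Step 0: x=[1.0000 4.0000 10.0000 12.0000] v=[0.0000 0.0000 0.0000 0.0000]
Step 1: x=[1.0400 4.0600 9.9200 12.0200] v=[0.4000 0.6000 -0.8000 0.2000]
Step 2: x=[1.1196 4.1768 9.7648 12.0580] v=[0.7960 1.1680 -1.5520 0.3800]
Step 3: x=[1.2380 4.3442 9.5437 12.1101] v=[1.1835 1.6742 -2.2110 0.5214]
Step 4: x=[1.3937 4.5535 9.2699 12.1709] v=[1.5571 2.0929 -2.7376 0.6081]
Step 5: x=[1.5847 4.7939 8.9598 12.2337] v=[1.9103 2.4042 -3.1007 0.6279]
Step 6: x=[1.8082 5.0535 8.6319 12.2910] v=[2.2352 2.5955 -3.2791 0.5731]
Step 7: x=[2.0605 5.3197 8.3056 12.3351] v=[2.5226 2.6621 -3.2630 0.4413]
Step 8: x=[2.3367 5.5804 8.0002 12.3586] v=[2.7623 2.6074 -3.0543 0.2354]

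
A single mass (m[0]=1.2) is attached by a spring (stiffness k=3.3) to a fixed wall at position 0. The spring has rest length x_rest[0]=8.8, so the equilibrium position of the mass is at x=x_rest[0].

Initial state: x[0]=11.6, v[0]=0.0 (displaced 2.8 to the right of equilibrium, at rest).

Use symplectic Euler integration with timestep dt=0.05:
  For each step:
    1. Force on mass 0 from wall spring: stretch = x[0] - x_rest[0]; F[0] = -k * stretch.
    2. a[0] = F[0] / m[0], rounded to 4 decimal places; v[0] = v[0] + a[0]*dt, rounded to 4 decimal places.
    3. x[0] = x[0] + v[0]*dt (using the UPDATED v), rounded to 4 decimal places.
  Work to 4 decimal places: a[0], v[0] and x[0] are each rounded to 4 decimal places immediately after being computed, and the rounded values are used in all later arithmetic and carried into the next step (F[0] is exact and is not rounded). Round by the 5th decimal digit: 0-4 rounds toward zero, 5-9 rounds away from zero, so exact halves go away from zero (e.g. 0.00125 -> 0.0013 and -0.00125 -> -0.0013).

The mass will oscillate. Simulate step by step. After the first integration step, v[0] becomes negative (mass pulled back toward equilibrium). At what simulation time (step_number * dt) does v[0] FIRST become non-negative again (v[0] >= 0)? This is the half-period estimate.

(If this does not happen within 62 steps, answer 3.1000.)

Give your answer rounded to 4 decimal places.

Step 0: x=[11.6000] v=[0.0000]
Step 1: x=[11.5808] v=[-0.3850]
Step 2: x=[11.5424] v=[-0.7674]
Step 3: x=[11.4852] v=[-1.1445]
Step 4: x=[11.4095] v=[-1.5137]
Step 5: x=[11.3159] v=[-1.8725]
Step 6: x=[11.2050] v=[-2.2184]
Step 7: x=[11.0775] v=[-2.5491]
Step 8: x=[10.9344] v=[-2.8623]
Step 9: x=[10.7766] v=[-3.1558]
Step 10: x=[10.6052] v=[-3.4276]
Step 11: x=[10.4214] v=[-3.6758]
Step 12: x=[10.2265] v=[-3.8987]
Step 13: x=[10.0218] v=[-4.0948]
Step 14: x=[9.8087] v=[-4.2628]
Step 15: x=[9.5886] v=[-4.4015]
Step 16: x=[9.3631] v=[-4.5099]
Step 17: x=[9.1337] v=[-4.5873]
Step 18: x=[8.9020] v=[-4.6332]
Step 19: x=[8.6696] v=[-4.6472]
Step 20: x=[8.4381] v=[-4.6293]
Step 21: x=[8.2091] v=[-4.5795]
Step 22: x=[7.9842] v=[-4.4983]
Step 23: x=[7.7649] v=[-4.3861]
Step 24: x=[7.5527] v=[-4.2438]
Step 25: x=[7.3491] v=[-4.0723]
Step 26: x=[7.1555] v=[-3.8728]
Step 27: x=[6.9732] v=[-3.6467]
Step 28: x=[6.8034] v=[-3.3955]
Step 29: x=[6.6474] v=[-3.1210]
Step 30: x=[6.5062] v=[-2.8250]
Step 31: x=[6.3807] v=[-2.5096]
Step 32: x=[6.2719] v=[-2.1769]
Step 33: x=[6.1804] v=[-1.8293]
Step 34: x=[6.1069] v=[-1.4691]
Step 35: x=[6.0520] v=[-1.0988]
Step 36: x=[6.0160] v=[-0.7210]
Step 37: x=[5.9991] v=[-0.3382]
Step 38: x=[6.0014] v=[0.0469]
First v>=0 after going negative at step 38, time=1.9000

Answer: 1.9000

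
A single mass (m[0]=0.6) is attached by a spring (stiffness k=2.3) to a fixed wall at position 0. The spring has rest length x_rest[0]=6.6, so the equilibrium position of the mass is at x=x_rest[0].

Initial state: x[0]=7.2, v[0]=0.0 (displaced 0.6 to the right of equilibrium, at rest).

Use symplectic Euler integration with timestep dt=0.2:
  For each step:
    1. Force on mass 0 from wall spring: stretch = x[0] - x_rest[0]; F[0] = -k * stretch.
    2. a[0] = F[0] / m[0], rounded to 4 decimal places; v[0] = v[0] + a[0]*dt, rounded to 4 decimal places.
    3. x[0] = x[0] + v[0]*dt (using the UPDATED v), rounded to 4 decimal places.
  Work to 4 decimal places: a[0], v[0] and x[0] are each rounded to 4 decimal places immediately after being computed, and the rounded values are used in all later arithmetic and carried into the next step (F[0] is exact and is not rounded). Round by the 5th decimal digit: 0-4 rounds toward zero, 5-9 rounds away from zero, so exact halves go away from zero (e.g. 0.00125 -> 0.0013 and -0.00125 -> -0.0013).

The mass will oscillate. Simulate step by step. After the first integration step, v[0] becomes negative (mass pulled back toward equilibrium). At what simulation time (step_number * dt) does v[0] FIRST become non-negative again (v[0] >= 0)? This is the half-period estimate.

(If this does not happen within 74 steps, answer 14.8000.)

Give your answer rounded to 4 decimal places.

Step 0: x=[7.2000] v=[0.0000]
Step 1: x=[7.1080] v=[-0.4600]
Step 2: x=[6.9381] v=[-0.8495]
Step 3: x=[6.7164] v=[-1.1087]
Step 4: x=[6.4768] v=[-1.1979]
Step 5: x=[6.2561] v=[-1.1034]
Step 6: x=[6.0882] v=[-0.8397]
Step 7: x=[5.9987] v=[-0.4473]
Step 8: x=[6.0014] v=[0.0137]
First v>=0 after going negative at step 8, time=1.6000

Answer: 1.6000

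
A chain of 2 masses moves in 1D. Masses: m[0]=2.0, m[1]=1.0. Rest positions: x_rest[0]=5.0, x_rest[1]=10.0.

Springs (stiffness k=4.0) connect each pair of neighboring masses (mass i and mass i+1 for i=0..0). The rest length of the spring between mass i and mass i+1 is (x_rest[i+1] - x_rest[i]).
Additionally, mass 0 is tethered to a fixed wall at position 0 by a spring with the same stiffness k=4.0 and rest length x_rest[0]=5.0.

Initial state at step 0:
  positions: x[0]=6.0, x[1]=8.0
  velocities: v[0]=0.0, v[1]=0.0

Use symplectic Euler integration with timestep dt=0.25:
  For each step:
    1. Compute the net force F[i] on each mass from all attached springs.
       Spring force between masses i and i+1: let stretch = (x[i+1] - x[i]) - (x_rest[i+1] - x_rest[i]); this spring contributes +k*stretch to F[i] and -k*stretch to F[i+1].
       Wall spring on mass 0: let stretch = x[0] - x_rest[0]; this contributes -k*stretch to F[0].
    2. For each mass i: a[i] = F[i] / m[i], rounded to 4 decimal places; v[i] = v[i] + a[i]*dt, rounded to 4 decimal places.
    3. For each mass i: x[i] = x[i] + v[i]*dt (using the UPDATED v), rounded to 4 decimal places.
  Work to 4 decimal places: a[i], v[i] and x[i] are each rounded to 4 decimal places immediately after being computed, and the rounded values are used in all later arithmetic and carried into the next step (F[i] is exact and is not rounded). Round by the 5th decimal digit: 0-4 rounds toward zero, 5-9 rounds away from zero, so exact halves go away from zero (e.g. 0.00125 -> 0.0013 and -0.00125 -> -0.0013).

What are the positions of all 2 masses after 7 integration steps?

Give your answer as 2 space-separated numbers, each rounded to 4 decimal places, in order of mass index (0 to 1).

Answer: 5.4453 9.6355

Derivation:
Step 0: x=[6.0000 8.0000] v=[0.0000 0.0000]
Step 1: x=[5.5000 8.7500] v=[-2.0000 3.0000]
Step 2: x=[4.7188 9.9375] v=[-3.1250 4.7500]
Step 3: x=[4.0000 11.0703] v=[-2.8751 4.5313]
Step 4: x=[3.6650 11.6856] v=[-1.3400 2.4610]
Step 5: x=[3.8745 11.5457] v=[0.8378 -0.5596]
Step 6: x=[4.5586 10.7380] v=[2.7362 -3.2308]
Step 7: x=[5.4453 9.6355] v=[3.5466 -4.4102]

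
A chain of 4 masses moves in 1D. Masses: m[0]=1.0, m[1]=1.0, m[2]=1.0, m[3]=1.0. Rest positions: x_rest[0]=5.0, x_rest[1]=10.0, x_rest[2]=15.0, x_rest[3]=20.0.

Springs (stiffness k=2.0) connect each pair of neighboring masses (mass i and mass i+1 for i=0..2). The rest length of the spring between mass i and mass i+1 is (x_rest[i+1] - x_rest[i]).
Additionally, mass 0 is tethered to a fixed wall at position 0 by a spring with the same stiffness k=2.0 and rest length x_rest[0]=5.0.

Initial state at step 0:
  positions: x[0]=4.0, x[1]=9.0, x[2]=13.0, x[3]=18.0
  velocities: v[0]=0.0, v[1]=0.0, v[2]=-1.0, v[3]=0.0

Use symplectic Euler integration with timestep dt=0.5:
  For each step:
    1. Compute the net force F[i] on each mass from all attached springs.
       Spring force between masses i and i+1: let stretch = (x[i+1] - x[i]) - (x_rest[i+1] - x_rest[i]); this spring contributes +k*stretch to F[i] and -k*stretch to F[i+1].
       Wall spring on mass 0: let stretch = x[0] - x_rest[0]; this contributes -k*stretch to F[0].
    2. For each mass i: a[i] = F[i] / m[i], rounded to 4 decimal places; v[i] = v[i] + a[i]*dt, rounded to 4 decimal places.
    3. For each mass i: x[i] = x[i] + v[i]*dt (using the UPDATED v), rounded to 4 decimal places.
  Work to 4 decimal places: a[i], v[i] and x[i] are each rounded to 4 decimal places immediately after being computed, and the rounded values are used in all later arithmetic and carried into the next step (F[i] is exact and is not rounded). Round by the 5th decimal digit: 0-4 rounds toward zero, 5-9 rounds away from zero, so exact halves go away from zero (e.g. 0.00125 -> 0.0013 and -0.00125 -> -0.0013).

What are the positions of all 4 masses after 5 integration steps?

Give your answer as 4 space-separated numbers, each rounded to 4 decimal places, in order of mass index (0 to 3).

Step 0: x=[4.0000 9.0000 13.0000 18.0000] v=[0.0000 0.0000 -1.0000 0.0000]
Step 1: x=[4.5000 8.5000 13.0000 18.0000] v=[1.0000 -1.0000 0.0000 0.0000]
Step 2: x=[4.7500 8.2500 13.2500 18.0000] v=[0.5000 -0.5000 0.5000 0.0000]
Step 3: x=[4.3750 8.7500 13.3750 18.1250] v=[-0.7500 1.0000 0.2500 0.2500]
Step 4: x=[4.0000 9.3750 13.5625 18.3750] v=[-0.7500 1.2500 0.3750 0.5000]
Step 5: x=[4.3125 9.4063 14.0625 18.7188] v=[0.6250 0.0625 1.0000 0.6875]

Answer: 4.3125 9.4063 14.0625 18.7188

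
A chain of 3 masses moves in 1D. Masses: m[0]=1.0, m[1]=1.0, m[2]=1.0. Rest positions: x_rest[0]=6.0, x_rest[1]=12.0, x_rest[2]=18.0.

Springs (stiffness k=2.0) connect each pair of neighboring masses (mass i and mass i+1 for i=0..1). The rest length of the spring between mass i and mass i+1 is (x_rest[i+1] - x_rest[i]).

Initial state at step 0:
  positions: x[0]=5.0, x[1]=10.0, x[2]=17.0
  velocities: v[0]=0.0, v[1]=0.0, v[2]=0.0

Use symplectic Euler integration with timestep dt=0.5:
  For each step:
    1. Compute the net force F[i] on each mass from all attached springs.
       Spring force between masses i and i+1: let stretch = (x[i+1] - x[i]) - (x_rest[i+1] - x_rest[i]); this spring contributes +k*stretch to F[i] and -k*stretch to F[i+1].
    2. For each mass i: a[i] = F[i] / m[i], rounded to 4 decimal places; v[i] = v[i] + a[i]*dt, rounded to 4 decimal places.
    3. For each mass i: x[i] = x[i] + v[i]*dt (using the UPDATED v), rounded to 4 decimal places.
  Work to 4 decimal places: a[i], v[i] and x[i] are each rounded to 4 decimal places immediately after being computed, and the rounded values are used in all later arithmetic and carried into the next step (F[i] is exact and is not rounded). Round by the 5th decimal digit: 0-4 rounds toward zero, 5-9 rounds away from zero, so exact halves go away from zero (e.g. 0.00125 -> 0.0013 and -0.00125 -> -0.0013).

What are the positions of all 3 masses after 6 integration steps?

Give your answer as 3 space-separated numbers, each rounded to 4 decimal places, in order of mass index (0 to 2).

Answer: 4.3907 11.2188 16.3907

Derivation:
Step 0: x=[5.0000 10.0000 17.0000] v=[0.0000 0.0000 0.0000]
Step 1: x=[4.5000 11.0000 16.5000] v=[-1.0000 2.0000 -1.0000]
Step 2: x=[4.2500 11.5000 16.2500] v=[-0.5000 1.0000 -0.5000]
Step 3: x=[4.6250 10.7500 16.6250] v=[0.7500 -1.5000 0.7500]
Step 4: x=[5.0625 9.8750 17.0625] v=[0.8750 -1.7500 0.8750]
Step 5: x=[4.9063 10.1875 16.9063] v=[-0.3125 0.6250 -0.3125]
Step 6: x=[4.3907 11.2188 16.3907] v=[-1.0313 2.0626 -1.0313]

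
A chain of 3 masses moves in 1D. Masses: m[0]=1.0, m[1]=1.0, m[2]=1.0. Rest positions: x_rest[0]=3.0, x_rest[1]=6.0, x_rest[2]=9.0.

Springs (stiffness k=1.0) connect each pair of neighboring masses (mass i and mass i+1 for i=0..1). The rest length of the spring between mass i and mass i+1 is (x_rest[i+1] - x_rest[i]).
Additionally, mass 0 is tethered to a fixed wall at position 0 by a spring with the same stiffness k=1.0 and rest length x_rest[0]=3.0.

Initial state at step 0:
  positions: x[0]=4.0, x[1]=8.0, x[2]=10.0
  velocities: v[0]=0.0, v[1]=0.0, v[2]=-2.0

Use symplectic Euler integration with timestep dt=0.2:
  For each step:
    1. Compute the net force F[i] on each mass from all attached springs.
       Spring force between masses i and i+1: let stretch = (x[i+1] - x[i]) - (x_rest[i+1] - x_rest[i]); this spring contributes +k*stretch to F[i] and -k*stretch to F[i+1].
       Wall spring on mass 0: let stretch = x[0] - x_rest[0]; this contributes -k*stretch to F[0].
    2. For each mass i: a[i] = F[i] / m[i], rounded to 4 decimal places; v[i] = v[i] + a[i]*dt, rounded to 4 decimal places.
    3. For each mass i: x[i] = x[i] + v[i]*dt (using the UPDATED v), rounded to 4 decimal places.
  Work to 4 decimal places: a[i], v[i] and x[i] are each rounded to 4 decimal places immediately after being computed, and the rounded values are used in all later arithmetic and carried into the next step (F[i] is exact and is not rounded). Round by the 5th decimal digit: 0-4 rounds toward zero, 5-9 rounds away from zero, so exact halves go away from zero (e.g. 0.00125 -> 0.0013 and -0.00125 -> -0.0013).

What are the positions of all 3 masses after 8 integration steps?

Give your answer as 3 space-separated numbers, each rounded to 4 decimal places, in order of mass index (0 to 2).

Step 0: x=[4.0000 8.0000 10.0000] v=[0.0000 0.0000 -2.0000]
Step 1: x=[4.0000 7.9200 9.6400] v=[0.0000 -0.4000 -1.8000]
Step 2: x=[3.9968 7.7520 9.3312] v=[-0.0160 -0.8400 -1.5440]
Step 3: x=[3.9839 7.4970 9.0792] v=[-0.0643 -1.2752 -1.2598]
Step 4: x=[3.9522 7.1647 8.8840] v=[-0.1585 -1.6614 -0.9762]
Step 5: x=[3.8909 6.7727 8.7400] v=[-0.3064 -1.9600 -0.7201]
Step 6: x=[3.7893 6.3441 8.6373] v=[-0.5082 -2.1429 -0.5136]
Step 7: x=[3.6383 5.9051 8.5629] v=[-0.7551 -2.1952 -0.3722]
Step 8: x=[3.4324 5.4817 8.5021] v=[-1.0294 -2.1170 -0.3038]

Answer: 3.4324 5.4817 8.5021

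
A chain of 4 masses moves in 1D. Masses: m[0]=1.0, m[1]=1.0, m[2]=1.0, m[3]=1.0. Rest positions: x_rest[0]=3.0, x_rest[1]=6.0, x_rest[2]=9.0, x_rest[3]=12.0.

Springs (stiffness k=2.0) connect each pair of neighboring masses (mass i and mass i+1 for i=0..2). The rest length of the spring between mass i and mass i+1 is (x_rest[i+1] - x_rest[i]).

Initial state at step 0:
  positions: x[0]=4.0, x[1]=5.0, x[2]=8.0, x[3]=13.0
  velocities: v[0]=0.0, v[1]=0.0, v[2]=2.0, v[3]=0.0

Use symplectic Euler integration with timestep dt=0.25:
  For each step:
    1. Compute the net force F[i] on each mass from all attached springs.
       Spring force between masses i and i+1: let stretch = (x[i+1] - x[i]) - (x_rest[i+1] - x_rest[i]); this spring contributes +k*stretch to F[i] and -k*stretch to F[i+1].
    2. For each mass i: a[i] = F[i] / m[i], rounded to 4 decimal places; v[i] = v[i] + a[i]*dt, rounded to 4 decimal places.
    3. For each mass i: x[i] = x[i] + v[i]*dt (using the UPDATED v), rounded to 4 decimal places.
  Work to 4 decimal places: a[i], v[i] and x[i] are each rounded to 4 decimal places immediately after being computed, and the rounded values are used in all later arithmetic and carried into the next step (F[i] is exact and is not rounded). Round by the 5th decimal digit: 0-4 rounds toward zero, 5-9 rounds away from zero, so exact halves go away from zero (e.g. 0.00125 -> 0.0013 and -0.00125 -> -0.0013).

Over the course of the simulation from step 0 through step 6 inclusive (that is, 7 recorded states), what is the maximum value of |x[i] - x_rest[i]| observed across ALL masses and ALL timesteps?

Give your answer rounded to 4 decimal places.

Step 0: x=[4.0000 5.0000 8.0000 13.0000] v=[0.0000 0.0000 2.0000 0.0000]
Step 1: x=[3.7500 5.2500 8.7500 12.7500] v=[-1.0000 1.0000 3.0000 -1.0000]
Step 2: x=[3.3125 5.7500 9.5625 12.3750] v=[-1.7500 2.0000 3.2500 -1.5000]
Step 3: x=[2.8047 6.4219 10.2500 12.0234] v=[-2.0313 2.6875 2.7500 -1.4063]
Step 4: x=[2.3740 7.1202 10.6807 11.8252] v=[-1.7227 2.7930 1.7227 -0.7930]
Step 5: x=[2.1616 7.6703 10.8094 11.8589] v=[-0.8496 2.2002 0.5147 0.1348]
Step 6: x=[2.2628 7.9242 10.6769 12.1364] v=[0.4048 1.0154 -0.5301 1.1101]
Max displacement = 1.9242

Answer: 1.9242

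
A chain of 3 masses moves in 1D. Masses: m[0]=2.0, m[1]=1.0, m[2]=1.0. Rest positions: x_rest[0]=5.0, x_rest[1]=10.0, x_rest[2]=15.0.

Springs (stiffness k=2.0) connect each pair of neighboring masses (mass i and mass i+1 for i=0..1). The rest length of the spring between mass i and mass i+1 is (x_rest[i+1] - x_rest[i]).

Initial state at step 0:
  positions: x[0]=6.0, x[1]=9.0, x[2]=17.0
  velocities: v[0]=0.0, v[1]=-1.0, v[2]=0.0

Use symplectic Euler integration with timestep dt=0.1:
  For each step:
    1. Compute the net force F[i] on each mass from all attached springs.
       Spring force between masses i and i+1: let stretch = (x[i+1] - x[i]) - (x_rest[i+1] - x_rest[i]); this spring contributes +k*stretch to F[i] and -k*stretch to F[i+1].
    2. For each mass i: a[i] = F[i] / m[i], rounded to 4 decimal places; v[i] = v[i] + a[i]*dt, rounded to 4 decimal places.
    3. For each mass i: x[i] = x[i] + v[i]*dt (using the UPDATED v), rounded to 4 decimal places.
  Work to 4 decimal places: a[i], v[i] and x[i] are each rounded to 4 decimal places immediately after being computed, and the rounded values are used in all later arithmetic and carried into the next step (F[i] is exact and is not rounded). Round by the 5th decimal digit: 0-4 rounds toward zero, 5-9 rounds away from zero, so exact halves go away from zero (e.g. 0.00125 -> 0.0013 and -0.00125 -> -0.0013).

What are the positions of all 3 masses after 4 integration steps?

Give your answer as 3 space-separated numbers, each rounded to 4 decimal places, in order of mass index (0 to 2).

Answer: 5.8078 9.5569 16.4274

Derivation:
Step 0: x=[6.0000 9.0000 17.0000] v=[0.0000 -1.0000 0.0000]
Step 1: x=[5.9800 9.0000 16.9400] v=[-0.2000 0.0000 -0.6000]
Step 2: x=[5.9402 9.0984 16.8212] v=[-0.3980 0.9840 -1.1880]
Step 3: x=[5.8820 9.2881 16.6479] v=[-0.5822 1.8969 -1.7326]
Step 4: x=[5.8078 9.5569 16.4274] v=[-0.7416 2.6876 -2.2046]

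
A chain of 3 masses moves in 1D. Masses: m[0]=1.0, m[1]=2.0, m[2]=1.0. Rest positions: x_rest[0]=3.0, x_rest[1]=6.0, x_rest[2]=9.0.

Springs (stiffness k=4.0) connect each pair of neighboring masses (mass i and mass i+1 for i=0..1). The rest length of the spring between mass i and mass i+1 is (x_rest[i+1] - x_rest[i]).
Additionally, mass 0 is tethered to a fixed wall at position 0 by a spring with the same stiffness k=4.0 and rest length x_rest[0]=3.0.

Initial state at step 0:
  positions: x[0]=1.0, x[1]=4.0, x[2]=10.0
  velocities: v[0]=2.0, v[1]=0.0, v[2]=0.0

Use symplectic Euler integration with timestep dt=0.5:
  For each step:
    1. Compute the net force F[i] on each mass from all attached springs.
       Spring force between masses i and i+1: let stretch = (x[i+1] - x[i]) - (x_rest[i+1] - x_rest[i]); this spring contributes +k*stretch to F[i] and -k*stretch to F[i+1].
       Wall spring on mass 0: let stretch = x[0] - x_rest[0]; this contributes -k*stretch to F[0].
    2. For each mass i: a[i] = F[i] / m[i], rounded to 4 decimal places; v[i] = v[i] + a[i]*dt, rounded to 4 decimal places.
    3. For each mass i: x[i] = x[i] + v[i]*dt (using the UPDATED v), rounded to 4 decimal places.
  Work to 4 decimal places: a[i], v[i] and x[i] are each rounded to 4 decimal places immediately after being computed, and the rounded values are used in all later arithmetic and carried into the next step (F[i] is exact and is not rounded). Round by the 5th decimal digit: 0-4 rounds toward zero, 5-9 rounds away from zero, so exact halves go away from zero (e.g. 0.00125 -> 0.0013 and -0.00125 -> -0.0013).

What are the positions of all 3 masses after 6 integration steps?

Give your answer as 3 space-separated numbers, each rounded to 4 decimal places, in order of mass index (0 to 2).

Answer: 4.0000 8.0000 8.7500

Derivation:
Step 0: x=[1.0000 4.0000 10.0000] v=[2.0000 0.0000 0.0000]
Step 1: x=[4.0000 5.5000 7.0000] v=[6.0000 3.0000 -6.0000]
Step 2: x=[4.5000 7.0000 5.5000] v=[1.0000 3.0000 -3.0000]
Step 3: x=[3.0000 6.5000 8.5000] v=[-3.0000 -1.0000 6.0000]
Step 4: x=[2.0000 5.2500 12.5000] v=[-2.0000 -2.5000 8.0000]
Step 5: x=[2.2500 6.0000 12.2500] v=[0.5000 1.5000 -0.5000]
Step 6: x=[4.0000 8.0000 8.7500] v=[3.5000 4.0000 -7.0000]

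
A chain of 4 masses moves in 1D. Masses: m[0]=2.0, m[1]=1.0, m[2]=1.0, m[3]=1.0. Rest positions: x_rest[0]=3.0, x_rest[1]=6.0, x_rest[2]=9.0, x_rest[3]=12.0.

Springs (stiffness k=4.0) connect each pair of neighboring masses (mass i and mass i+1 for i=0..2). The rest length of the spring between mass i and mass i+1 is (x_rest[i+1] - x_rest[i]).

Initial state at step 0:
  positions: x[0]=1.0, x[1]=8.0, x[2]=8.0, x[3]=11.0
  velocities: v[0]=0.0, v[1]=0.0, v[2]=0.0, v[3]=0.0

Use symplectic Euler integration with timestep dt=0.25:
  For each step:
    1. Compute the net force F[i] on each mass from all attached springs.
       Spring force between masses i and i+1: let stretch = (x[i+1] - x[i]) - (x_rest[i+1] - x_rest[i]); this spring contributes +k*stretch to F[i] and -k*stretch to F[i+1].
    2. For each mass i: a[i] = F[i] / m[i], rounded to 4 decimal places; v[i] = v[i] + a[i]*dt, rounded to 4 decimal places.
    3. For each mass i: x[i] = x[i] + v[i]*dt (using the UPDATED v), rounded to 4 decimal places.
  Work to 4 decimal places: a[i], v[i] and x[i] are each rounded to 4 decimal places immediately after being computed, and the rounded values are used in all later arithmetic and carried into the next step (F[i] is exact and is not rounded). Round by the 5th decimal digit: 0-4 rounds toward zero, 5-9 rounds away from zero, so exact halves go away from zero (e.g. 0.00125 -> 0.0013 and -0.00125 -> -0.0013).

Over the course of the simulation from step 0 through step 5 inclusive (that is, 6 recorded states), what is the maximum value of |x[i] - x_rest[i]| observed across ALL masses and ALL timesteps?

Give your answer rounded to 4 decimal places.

Answer: 3.4297

Derivation:
Step 0: x=[1.0000 8.0000 8.0000 11.0000] v=[0.0000 0.0000 0.0000 0.0000]
Step 1: x=[1.5000 6.2500 8.7500 11.0000] v=[2.0000 -7.0000 3.0000 0.0000]
Step 2: x=[2.2188 3.9375 9.4375 11.1875] v=[2.8750 -9.2500 2.7500 0.7500]
Step 3: x=[2.7774 2.5703 9.1875 11.6875] v=[2.2344 -5.4687 -1.0000 2.0000]
Step 4: x=[2.9351 2.9092 7.9082 12.3125] v=[0.6309 1.3556 -5.1172 2.5000]
Step 5: x=[2.7146 4.5043 6.4802 12.5864] v=[-0.8821 6.3805 -5.7119 1.0957]
Max displacement = 3.4297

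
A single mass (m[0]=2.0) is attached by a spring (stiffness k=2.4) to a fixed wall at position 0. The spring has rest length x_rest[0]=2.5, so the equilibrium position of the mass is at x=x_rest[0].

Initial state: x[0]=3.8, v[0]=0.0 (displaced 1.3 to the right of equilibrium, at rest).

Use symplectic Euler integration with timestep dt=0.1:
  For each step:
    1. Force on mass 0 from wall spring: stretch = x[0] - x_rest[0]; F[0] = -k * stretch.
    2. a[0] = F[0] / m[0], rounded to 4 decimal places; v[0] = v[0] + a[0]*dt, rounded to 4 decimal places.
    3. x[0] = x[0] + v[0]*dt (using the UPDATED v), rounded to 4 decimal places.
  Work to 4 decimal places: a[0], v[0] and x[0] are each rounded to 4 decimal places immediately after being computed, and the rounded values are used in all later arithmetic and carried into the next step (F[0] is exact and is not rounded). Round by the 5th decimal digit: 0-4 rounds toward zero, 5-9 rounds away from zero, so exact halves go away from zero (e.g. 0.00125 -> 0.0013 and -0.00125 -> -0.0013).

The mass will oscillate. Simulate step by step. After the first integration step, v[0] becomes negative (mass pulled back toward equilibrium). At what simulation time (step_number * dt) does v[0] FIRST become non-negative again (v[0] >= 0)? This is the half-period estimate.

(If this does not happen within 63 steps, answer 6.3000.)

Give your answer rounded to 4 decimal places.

Step 0: x=[3.8000] v=[0.0000]
Step 1: x=[3.7844] v=[-0.1560]
Step 2: x=[3.7534] v=[-0.3101]
Step 3: x=[3.7074] v=[-0.4605]
Step 4: x=[3.6469] v=[-0.6054]
Step 5: x=[3.5726] v=[-0.7430]
Step 6: x=[3.4854] v=[-0.8717]
Step 7: x=[3.3864] v=[-0.9900]
Step 8: x=[3.2768] v=[-1.0964]
Step 9: x=[3.1578] v=[-1.1896]
Step 10: x=[3.0310] v=[-1.2685]
Step 11: x=[2.8978] v=[-1.3322]
Step 12: x=[2.7598] v=[-1.3799]
Step 13: x=[2.6187] v=[-1.4111]
Step 14: x=[2.4762] v=[-1.4253]
Step 15: x=[2.3340] v=[-1.4224]
Step 16: x=[2.1938] v=[-1.4025]
Step 17: x=[2.0572] v=[-1.3658]
Step 18: x=[1.9259] v=[-1.3127]
Step 19: x=[1.8015] v=[-1.2438]
Step 20: x=[1.6855] v=[-1.1600]
Step 21: x=[1.5793] v=[-1.0623]
Step 22: x=[1.4841] v=[-0.9518]
Step 23: x=[1.4011] v=[-0.8299]
Step 24: x=[1.3313] v=[-0.6980]
Step 25: x=[1.2755] v=[-0.5578]
Step 26: x=[1.2344] v=[-0.4109]
Step 27: x=[1.2085] v=[-0.2590]
Step 28: x=[1.1981] v=[-0.1040]
Step 29: x=[1.2033] v=[0.0522]
First v>=0 after going negative at step 29, time=2.9000

Answer: 2.9000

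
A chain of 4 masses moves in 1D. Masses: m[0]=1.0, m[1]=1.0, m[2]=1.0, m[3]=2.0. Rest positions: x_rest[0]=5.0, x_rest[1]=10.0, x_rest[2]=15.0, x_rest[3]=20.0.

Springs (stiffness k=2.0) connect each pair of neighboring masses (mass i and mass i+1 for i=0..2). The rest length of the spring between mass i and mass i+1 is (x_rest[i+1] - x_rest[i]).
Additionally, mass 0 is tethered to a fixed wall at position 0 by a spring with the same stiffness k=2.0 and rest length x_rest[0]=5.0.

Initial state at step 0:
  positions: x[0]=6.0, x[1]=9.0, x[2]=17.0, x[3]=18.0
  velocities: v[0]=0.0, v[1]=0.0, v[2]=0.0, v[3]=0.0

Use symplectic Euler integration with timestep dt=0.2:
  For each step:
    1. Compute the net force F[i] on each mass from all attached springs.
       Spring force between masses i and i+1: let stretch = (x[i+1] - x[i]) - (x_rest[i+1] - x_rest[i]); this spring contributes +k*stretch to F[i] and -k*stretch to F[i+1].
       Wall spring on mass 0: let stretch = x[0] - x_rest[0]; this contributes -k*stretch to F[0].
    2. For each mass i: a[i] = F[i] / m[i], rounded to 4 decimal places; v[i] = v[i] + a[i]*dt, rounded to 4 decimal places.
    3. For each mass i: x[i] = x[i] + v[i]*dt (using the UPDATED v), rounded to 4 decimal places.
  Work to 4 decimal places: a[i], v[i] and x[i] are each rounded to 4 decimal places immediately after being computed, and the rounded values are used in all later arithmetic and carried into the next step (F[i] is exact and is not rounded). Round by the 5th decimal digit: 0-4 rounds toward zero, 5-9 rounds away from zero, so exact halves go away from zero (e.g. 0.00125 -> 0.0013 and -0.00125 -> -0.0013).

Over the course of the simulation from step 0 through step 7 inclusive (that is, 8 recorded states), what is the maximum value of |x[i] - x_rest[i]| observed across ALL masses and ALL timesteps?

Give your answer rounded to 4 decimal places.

Step 0: x=[6.0000 9.0000 17.0000 18.0000] v=[0.0000 0.0000 0.0000 0.0000]
Step 1: x=[5.7600 9.4000 16.4400 18.1600] v=[-1.2000 2.0000 -2.8000 0.8000]
Step 2: x=[5.3504 10.0720 15.4544 18.4512] v=[-2.0480 3.3600 -4.9280 1.4560]
Step 3: x=[4.8905 10.7969 14.2780 18.8225] v=[-2.2995 3.6243 -5.8822 1.8566]
Step 4: x=[4.5119 11.3277 13.1866 19.2120] v=[-1.8931 2.6542 -5.4568 1.9477]
Step 5: x=[4.3176 11.4620 12.4286 19.5605] v=[-0.9715 0.6714 -3.7902 1.7426]
Step 6: x=[4.3494 11.1021 12.1638 19.8237] v=[0.1592 -1.7997 -1.3241 1.3162]
Step 7: x=[4.5735 10.2869 12.4268 19.9805] v=[1.1205 -4.0761 1.3152 0.7842]
Max displacement = 2.8362

Answer: 2.8362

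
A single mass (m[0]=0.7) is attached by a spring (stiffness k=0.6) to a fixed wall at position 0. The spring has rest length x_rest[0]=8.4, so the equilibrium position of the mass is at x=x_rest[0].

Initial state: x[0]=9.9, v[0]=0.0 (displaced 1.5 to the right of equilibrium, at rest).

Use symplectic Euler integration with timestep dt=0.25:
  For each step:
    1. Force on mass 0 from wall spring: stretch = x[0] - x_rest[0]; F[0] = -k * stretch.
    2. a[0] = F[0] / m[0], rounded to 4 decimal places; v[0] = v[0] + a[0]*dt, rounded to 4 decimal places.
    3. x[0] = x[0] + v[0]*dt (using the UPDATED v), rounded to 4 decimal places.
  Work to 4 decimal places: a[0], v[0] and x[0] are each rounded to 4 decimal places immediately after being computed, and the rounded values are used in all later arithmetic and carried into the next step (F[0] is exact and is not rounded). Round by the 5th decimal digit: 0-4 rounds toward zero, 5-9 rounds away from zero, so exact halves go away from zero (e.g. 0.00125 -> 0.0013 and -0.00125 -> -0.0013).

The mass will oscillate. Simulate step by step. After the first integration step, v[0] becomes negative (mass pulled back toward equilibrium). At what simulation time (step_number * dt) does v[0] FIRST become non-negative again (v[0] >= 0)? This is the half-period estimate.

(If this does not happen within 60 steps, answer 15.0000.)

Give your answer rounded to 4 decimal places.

Step 0: x=[9.9000] v=[0.0000]
Step 1: x=[9.8197] v=[-0.3214]
Step 2: x=[9.6633] v=[-0.6256]
Step 3: x=[9.4392] v=[-0.8963]
Step 4: x=[9.1595] v=[-1.1190]
Step 5: x=[8.8391] v=[-1.2818]
Step 6: x=[8.4951] v=[-1.3759]
Step 7: x=[8.1460] v=[-1.3963]
Step 8: x=[7.8105] v=[-1.3419]
Step 9: x=[7.5066] v=[-1.2156]
Step 10: x=[7.2506] v=[-1.0242]
Step 11: x=[7.0561] v=[-0.7779]
Step 12: x=[6.9336] v=[-0.4899]
Step 13: x=[6.8897] v=[-0.1757]
Step 14: x=[6.9267] v=[0.1479]
First v>=0 after going negative at step 14, time=3.5000

Answer: 3.5000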